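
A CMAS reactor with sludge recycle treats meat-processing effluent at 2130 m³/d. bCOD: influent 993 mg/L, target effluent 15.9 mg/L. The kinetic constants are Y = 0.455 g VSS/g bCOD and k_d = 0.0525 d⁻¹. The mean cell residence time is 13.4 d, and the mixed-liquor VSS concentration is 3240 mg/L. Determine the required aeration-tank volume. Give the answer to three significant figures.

From the SRT design equation V = Y Q (S₀−S) θ_c / [X (1 + k_d θ_c)] = 0.455 × 2130 × (993 − 15.9) × 13.4 / [3240 × (1 + 0.0525 × 13.4)] = 1.27×10^7 / 5519 = 2299 m³.

V ≈ 2300 m³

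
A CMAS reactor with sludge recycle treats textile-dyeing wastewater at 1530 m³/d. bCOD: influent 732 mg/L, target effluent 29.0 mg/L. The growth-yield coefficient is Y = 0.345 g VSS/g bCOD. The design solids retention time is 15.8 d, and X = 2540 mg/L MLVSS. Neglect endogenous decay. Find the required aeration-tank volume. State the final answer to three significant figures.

V ≈ 2310 m³

V·X = Y·Q·ΔS·θ_c gives V = 0.345 × 1530 × (732 − 29.0) × 15.8 / 2540 = 2308 m³.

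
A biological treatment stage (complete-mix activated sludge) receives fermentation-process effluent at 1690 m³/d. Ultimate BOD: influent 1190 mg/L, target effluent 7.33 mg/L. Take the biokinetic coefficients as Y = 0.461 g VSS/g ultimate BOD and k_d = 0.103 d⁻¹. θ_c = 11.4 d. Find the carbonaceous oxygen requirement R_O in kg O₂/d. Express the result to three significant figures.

R_O ≈ 1400 kg O₂/d

The observed yield is Y_obs = Y/(1 + k_d·θ_c) = 0.461 / (1 + 0.103 × 11.4) = 0.461 / 2.174 = 0.2120 g VSS per g ultimate BOD removed.
Mass of ultimate BOD removed per day: Q(S₀ − S) = 1690 × 1183 g/m³ = 1999 kg/d.
Net sludge production P_X = 0.2120 × 1999 = 423.8 kg VSS/d.
Carbonaceous O₂ demand = substrate oxidised − cell-mass equivalent = 1999 − 1.42 × 423.8 = 1397 kg O₂/d.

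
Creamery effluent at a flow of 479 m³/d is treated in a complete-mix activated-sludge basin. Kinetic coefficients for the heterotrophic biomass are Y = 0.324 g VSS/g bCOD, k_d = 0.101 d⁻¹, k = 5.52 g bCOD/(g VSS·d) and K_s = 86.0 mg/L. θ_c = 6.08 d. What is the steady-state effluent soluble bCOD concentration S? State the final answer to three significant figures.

S ≈ 15.0 mg/L

From the Monod/SRT balance for a CMAS, S = K_s·(1+k_d θ_c)/[θ_c·(Y k − k_d) − 1] = 86.0 × (1 + 0.101 × 6.08) / [6.08 × (0.324 × 5.52 − 0.101) − 1] = 138.8 / 9.260 = 14.99 mg/L.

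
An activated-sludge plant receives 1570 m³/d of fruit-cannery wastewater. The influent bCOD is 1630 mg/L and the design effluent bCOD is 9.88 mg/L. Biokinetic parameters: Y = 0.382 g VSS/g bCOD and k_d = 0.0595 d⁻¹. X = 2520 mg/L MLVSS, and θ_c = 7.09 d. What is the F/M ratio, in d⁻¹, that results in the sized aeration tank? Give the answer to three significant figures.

F/M ≈ 0.528 d⁻¹

Steady-state biomass mass balance: V·X·(1 + k_d·θ_c) = Y·Q·(S₀ − S)·θ_c, so V = 0.382 × 1570 × (1630 − 9.88) × 7.09 / [2520 × (1 + 0.0595 × 7.09)] = 6.89×10^6 / 3583 = 1923 m³.
Food-to-microorganism ratio F/M = Q S₀ / (V X) = 1570 × 1630 / (1923 × 2520) = 0.5282 d⁻¹.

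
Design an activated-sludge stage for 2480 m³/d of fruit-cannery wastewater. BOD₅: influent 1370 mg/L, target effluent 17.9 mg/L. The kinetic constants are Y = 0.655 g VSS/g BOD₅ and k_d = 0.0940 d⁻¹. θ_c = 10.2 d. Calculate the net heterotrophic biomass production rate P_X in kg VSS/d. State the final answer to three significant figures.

P_X ≈ 1120 kg VSS/d

Y_obs = Y / (1 + k_d θ_c) = 0.655 / (1 + 0.0940 × 10.2) = 0.655 / 1.959 = 0.3344.
ΔS = 1370 − 17.9 = 1352 mg/L, so the substrate removal rate is 2480 × 1352/1000 = 3353 kg BOD₅/d.
P_X = Y_obs · Q(S₀ − S) = 0.3344 × 3353 = 1121 kg VSS/d.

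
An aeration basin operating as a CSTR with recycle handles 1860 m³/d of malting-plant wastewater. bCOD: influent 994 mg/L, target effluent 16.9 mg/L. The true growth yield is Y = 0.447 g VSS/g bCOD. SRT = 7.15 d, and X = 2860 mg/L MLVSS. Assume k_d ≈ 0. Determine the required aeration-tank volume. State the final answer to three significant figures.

V ≈ 2030 m³

With k_d = 0 the design equation reduces to V = Y Q (S₀−S) θ_c / X = 0.447 × 1860 × (994 − 16.9) × 7.15 / 2860 = 2031 m³.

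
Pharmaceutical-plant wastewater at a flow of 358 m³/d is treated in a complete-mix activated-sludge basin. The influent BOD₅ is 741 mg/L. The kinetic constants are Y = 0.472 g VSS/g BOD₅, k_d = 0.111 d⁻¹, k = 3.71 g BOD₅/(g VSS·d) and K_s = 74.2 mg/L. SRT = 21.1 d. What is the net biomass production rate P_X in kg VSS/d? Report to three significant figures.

From the Monod/SRT balance for a CMAS, S = K_s·(1+k_d θ_c)/[θ_c·(Y k − k_d) − 1] = 74.2 × (1 + 0.111 × 21.1) / [21.1 × (0.472 × 3.71 − 0.111) − 1] = 248.0 / 33.61 = 7.379 mg/L.
The observed yield is Y_obs = Y/(1 + k_d·θ_c) = 0.472 / (1 + 0.111 × 21.1) = 0.472 / 3.342 = 0.1412 g VSS per g BOD₅ removed.
Mass of BOD₅ removed per day: Q(S₀ − S) = 358 × 733.6 g/m³ = 262.6 kg/d.
Net biomass production P_X = Y_obs × Q·(S₀ − S) = 0.1412 × 262.6 = 37.09 kg VSS/d.

P_X ≈ 37.1 kg VSS/d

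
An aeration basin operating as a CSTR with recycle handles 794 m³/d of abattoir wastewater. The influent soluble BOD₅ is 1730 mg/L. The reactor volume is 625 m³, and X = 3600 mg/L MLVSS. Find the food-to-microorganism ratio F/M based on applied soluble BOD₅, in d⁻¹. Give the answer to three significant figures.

F/M ≈ 0.610 d⁻¹

F/M = Q·S₀ / (V·X) = 794 × 1730 / (625.0 × 3600) = 0.6105 g soluble BOD₅·(g VSS·d)⁻¹.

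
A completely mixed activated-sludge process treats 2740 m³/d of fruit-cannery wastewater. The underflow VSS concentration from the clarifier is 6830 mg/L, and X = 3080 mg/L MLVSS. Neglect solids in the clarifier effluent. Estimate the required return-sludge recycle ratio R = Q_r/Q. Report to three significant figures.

Solids balance on the clarifier gives (1+R)X = R·X_r, so R = X/(X_r − X) = 3080 / (6830 − 3080) = 0.8213.

R ≈ 0.821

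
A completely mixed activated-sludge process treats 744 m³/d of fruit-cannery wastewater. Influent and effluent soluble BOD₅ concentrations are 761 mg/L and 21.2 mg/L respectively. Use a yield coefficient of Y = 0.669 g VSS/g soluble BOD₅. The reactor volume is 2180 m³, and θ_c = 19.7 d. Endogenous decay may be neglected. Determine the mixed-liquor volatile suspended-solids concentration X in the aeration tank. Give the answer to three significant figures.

From V·X = Y·Q·(S₀ − S)·θ_c (decay neglected): X = 0.669 × 744 × (761 − 21.2) × 19.7 / 2180 = 3328 mg/L.

X ≈ 3330 mg/L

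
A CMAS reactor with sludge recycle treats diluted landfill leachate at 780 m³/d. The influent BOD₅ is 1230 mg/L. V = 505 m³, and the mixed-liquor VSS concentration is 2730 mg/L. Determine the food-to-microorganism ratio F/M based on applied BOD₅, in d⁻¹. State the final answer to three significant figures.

F/M ≈ 0.696 d⁻¹

F/M = applied load / biomass = Q·S₀/(V·X) = 780 × 1230 / (505.0 × 2730) = 0.6959 d⁻¹.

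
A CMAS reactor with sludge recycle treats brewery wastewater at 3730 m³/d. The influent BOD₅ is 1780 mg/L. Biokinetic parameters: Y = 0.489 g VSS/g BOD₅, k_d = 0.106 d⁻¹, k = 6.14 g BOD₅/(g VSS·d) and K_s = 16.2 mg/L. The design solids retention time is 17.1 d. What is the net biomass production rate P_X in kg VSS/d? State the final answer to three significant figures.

Effluent substrate depends only on kinetics and SRT: S = K_s(1 + k_d θ_c) / [θ_c(Yk − k_d) − 1] = 16.2 × (1 + 0.106 × 17.1) / [17.1 × (0.489 × 6.14 − 0.106) − 1] = 45.56 / 48.53 = 0.9389 mg/L.
Observed yield with endogenous decay: Y_obs = Y / (1 + k_d·θ_c) = 0.489 / (1 + 0.106 × 17.1) = 0.489 / 2.813 = 0.1739 g VSS/g BOD₅.
Substrate removed = Q·(S₀ − S) = 3730 m³/d × (1780 − 0.939) g/m³ = 6.64×10^6 g/d = 6636 kg/d.
Net biomass production P_X = Y_obs × Q·(S₀ − S) = 0.1739 × 6636 = 1154 kg VSS/d.

P_X ≈ 1150 kg VSS/d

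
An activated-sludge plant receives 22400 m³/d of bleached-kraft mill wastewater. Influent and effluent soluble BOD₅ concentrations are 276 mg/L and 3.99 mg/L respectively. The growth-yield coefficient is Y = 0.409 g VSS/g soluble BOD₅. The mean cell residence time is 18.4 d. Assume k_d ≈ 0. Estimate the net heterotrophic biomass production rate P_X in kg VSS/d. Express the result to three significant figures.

With endogenous decay neglected, the observed yield equals the true yield: Y_obs = Y = 0.409 g VSS/g soluble BOD₅.
Mass of soluble BOD₅ removed per day: Q(S₀ − S) = 22400 × 272.0 g/m³ = 6093 kg/d.
Net biomass production P_X = Y_obs × Q·(S₀ − S) = 0.4090 × 6093 = 2492 kg VSS/d.

P_X ≈ 2490 kg VSS/d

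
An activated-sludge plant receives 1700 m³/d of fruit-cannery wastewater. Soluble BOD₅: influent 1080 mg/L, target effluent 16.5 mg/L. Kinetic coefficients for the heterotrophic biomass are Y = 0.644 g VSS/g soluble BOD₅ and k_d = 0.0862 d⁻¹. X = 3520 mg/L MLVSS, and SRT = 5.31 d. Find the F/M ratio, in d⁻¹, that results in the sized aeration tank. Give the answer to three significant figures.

F/M ≈ 0.433 d⁻¹

Rearranging the biomass balance for a CMAS with decay, V = Y·Q·ΔS·θ_c / [X·(1+k_d θ_c)] = 0.644 × 1700 × (1080 − 16.5) × 5.31 / [3520 × (1 + 0.0862 × 5.31)] = 6.18×10^6 / 5131 = 1205 m³.
Food-to-microorganism ratio F/M = Q S₀ / (V X) = 1700 × 1080 / (1205 × 3520) = 0.4329 d⁻¹.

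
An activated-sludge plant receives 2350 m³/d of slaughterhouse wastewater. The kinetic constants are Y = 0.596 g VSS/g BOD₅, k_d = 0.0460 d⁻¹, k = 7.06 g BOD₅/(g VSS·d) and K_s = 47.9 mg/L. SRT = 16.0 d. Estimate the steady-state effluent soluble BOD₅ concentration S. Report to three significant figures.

S ≈ 1.27 mg/L

From the Monod/SRT balance for a CMAS, S = K_s·(1+k_d θ_c)/[θ_c·(Y k − k_d) − 1] = 47.9 × (1 + 0.0460 × 16.0) / [16.0 × (0.596 × 7.06 − 0.0460) − 1] = 83.15 / 65.59 = 1.268 mg/L.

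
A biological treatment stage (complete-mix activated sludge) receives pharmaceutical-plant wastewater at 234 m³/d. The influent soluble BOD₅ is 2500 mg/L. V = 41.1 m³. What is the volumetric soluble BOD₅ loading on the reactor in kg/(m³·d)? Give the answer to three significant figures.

L_v = Q S₀ / V = 234 × 2500 × 10⁻³ / 41.10 = 14.23 kg/(m³·d).

L_v ≈ 14.2 kg soluble BOD₅/(m³·d)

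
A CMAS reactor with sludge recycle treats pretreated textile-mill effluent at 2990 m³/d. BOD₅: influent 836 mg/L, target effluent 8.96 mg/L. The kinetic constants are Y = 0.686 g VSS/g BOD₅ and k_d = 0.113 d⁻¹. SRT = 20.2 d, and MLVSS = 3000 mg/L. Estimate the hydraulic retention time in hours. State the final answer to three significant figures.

Rearranging the biomass balance for a CMAS with decay, V = Y·Q·ΔS·θ_c / [X·(1+k_d θ_c)] = 0.686 × 2990 × (836 − 8.96) × 20.2 / [3000 × (1 + 0.113 × 20.2)] = 3.43×10^7 / 9848 = 3480 m³.
HRT = V/Q = 3480 m³ / 2990 m³·d⁻¹ = 1.164 d × 24 = 27.93 h.

τ ≈ 27.9 h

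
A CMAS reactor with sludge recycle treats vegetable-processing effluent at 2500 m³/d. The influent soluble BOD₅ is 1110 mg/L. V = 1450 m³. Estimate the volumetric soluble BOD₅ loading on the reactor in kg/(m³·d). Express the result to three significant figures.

Volumetric loading L_v = Q·S₀ / V = 2500 × 1110 g/m³ / 1450 m³ = 1914 g/(m³·d) = 1.914 kg soluble BOD₅/(m³·d).

L_v ≈ 1.91 kg soluble BOD₅/(m³·d)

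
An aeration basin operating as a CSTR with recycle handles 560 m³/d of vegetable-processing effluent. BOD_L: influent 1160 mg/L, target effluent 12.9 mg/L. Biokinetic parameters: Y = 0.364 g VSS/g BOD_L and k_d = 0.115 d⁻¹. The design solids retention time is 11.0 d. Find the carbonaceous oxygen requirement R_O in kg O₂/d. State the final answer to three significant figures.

The observed yield is Y_obs = Y/(1 + k_d·θ_c) = 0.364 / (1 + 0.115 × 11.0) = 0.364 / 2.265 = 0.1607 g VSS per g BOD_L removed.
ΔS = 1160 − 12.9 = 1147 mg/L, so the substrate removal rate is 560 × 1147/1000 = 642.4 kg BOD_L/d.
Net sludge production P_X = 0.1607 × 642.4 = 103.2 kg VSS/d.
R_O = Q·(S₀ − S) − 1.42·P_X = 642.4 − 1.42 × 103.2 = 495.8 kg O₂/d.

R_O ≈ 496 kg O₂/d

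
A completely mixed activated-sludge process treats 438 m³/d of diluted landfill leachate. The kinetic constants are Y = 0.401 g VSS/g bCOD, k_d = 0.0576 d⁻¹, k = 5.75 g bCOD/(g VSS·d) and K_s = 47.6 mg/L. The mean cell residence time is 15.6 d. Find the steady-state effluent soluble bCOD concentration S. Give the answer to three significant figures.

S ≈ 2.65 mg/L

Effluent substrate depends only on kinetics and SRT: S = K_s(1 + k_d θ_c) / [θ_c(Yk − k_d) − 1] = 47.6 × (1 + 0.0576 × 15.6) / [15.6 × (0.401 × 5.75 − 0.0576) − 1] = 90.37 / 34.07 = 2.652 mg/L.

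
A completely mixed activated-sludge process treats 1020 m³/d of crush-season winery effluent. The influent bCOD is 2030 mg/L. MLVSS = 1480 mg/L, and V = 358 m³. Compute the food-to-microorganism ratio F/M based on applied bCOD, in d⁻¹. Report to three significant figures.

Food-to-microorganism ratio F/M = Q S₀ / (V X) = 1020 × 2030 / (358.0 × 1480) = 3.908 d⁻¹.

F/M ≈ 3.91 d⁻¹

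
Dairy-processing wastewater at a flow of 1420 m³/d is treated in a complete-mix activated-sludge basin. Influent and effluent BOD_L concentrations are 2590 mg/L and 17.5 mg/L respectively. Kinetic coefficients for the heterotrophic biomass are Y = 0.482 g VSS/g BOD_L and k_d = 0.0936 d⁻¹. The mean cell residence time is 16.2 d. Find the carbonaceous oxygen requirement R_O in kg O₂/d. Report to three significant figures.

R_O ≈ 2660 kg O₂/d

Observed yield with endogenous decay: Y_obs = Y / (1 + k_d·θ_c) = 0.482 / (1 + 0.0936 × 16.2) = 0.482 / 2.516 = 0.1915 g VSS/g BOD_L.
Mass of BOD_L removed per day: Q(S₀ − S) = 1420 × 2572 g/m³ = 3653 kg/d.
P_X = Y_obs·Q·(S₀ − S) = 0.1915 × 3653 = 699.7 kg VSS/d.
Carbonaceous O₂ demand = substrate oxidised − cell-mass equivalent = 3653 − 1.42 × 699.7 = 2659 kg O₂/d.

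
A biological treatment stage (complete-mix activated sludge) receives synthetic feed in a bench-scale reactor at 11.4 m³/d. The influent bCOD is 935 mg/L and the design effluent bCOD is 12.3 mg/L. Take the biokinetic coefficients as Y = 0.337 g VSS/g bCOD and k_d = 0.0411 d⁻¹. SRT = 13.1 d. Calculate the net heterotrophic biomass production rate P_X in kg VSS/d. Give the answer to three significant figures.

Observed yield with endogenous decay: Y_obs = Y / (1 + k_d·θ_c) = 0.337 / (1 + 0.0411 × 13.1) = 0.337 / 1.538 = 0.2191 g VSS/g bCOD.
ΔS = 935 − 12.3 = 922.7 mg/L, so the substrate removal rate is 11.4 × 922.7/1000 = 10.52 kg bCOD/d.
Net biomass production P_X = Y_obs × Q·(S₀ − S) = 0.2191 × 10.52 = 2.304 kg VSS/d.

P_X ≈ 2.30 kg VSS/d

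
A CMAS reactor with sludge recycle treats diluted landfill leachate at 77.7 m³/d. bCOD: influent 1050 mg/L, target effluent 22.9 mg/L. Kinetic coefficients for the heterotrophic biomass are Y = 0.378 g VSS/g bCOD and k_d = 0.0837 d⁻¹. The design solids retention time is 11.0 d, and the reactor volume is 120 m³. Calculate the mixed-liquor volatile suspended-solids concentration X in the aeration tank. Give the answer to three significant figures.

X = Y·Q·ΔS·θ_c / [V·(1 + k_d θ_c)] = 0.378 × 77.7 × (1050 − 22.9) × 11.0 / [120 × (1 + 0.0837 × 11.0)] = 1440 mg/L.

X ≈ 1440 mg/L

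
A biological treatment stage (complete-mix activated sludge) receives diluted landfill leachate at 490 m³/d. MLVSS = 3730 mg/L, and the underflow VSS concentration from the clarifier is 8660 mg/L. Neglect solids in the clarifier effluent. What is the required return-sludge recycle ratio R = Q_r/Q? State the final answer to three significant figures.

Solids balance on the clarifier gives (1+R)X = R·X_r, so R = X/(X_r − X) = 3730 / (8660 − 3730) = 0.7566.

R ≈ 0.757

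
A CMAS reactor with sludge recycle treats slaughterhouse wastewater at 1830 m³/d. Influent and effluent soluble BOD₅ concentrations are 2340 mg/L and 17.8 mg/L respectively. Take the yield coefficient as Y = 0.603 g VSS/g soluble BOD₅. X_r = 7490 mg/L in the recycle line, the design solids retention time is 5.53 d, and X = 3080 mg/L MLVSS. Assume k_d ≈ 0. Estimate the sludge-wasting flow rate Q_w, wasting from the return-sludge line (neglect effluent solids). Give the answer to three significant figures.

Biomass mass balance (decay neglected): V·X = Y·Q·(S₀ − S)·θ_c, so V = 0.603 × 1830 × (2340 − 17.8) × 5.53 / 3080 = 4601 m³.
Wasting from the return line (neglecting effluent solids): Q_w = V·X / (θ_c·X_r) = 4601 × 3080 / (5.53 × 7490) = 342.1 m³/d.

Q_w ≈ 342 m³/d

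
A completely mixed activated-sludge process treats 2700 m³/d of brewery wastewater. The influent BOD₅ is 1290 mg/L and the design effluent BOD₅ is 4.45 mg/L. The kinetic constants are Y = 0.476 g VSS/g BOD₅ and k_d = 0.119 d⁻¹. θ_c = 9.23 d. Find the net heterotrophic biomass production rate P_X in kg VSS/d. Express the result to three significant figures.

Correct the yield for decay: Y_obs = Y/(1 + k_d θ_c) = 0.476 / (1 + 0.119 × 9.23) = 0.476 / 2.098 = 0.2268.
Substrate removed = Q·(S₀ − S) = 2700 m³/d × (1290 − 4.45) g/m³ = 3.47×10^6 g/d = 3471 kg/d.
So the net sludge growth is P_X = 0.2268 × 3471 = 787.4 kg VSS/d.

P_X ≈ 787 kg VSS/d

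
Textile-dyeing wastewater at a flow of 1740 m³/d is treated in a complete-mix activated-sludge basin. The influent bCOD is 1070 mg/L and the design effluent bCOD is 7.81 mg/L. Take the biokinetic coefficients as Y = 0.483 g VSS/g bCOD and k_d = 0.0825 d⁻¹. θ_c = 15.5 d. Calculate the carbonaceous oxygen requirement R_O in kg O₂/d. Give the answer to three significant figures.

Y_obs = Y / (1 + k_d θ_c) = 0.483 / (1 + 0.0825 × 15.5) = 0.483 / 2.279 = 0.2120.
ΔS = 1070 − 7.81 = 1062 mg/L, so the substrate removal rate is 1740 × 1062/1000 = 1848 kg bCOD/d.
Biomass synthesised: P_X = Y_obs × 1848 = 391.7 kg VSS/d.
R_O = Q·(S₀ − S) − 1.42·P_X = 1848 − 1.42 × 391.7 = 1292 kg O₂/d.

R_O ≈ 1290 kg O₂/d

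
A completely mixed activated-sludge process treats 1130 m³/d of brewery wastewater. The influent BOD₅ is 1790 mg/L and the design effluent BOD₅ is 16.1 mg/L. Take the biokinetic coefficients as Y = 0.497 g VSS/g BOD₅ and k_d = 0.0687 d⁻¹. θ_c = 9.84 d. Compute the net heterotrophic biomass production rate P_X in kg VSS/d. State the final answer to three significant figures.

Observed yield with endogenous decay: Y_obs = Y / (1 + k_d·θ_c) = 0.497 / (1 + 0.0687 × 9.84) = 0.497 / 1.676 = 0.2965 g VSS/g BOD₅.
Substrate removed = Q·(S₀ − S) = 1130 m³/d × (1790 − 16.1) g/m³ = 2×10^6 g/d = 2005 kg/d.
So the net sludge growth is P_X = 0.2965 × 2005 = 594.4 kg VSS/d.

P_X ≈ 594 kg VSS/d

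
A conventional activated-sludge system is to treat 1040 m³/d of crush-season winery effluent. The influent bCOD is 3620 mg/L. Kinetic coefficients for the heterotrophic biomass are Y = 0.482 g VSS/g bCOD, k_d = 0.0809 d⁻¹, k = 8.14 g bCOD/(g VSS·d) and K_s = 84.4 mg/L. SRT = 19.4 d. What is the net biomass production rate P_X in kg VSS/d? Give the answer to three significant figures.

P_X ≈ 706 kg VSS/d

From the Monod/SRT balance for a CMAS, S = K_s·(1+k_d θ_c)/[θ_c·(Y k − k_d) − 1] = 84.4 × (1 + 0.0809 × 19.4) / [19.4 × (0.482 × 8.14 − 0.0809) − 1] = 216.9 / 73.55 = 2.949 mg/L.
Y_obs = Y / (1 + k_d θ_c) = 0.482 / (1 + 0.0809 × 19.4) = 0.482 / 2.569 = 0.1876.
Q·(S₀ − S) = 1040 × (3620 − 2.95) × 10⁻³ = 3762 kg/d removed.
So the net sludge growth is P_X = 0.1876 × 3762 = 705.7 kg VSS/d.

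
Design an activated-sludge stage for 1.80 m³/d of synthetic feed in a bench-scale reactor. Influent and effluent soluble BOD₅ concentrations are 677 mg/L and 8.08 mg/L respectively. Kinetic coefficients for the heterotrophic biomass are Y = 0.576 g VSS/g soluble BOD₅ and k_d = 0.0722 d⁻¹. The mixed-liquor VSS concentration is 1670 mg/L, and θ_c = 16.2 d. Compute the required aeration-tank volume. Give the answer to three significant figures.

V ≈ 3.10 m³

From the SRT design equation V = Y Q (S₀−S) θ_c / [X (1 + k_d θ_c)] = 0.576 × 1.80 × (677 − 8.08) × 16.2 / [1670 × (1 + 0.0722 × 16.2)] = 1.12×10^4 / 3623 = 3.101 m³.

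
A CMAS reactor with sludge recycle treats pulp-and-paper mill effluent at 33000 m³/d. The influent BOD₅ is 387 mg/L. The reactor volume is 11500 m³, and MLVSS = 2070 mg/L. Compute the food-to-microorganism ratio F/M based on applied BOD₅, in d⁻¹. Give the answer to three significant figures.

F/M ≈ 0.536 d⁻¹

F/M = Q·S₀ / (V·X) = 33000 × 387 / (11500 × 2070) = 0.5365 g BOD₅·(g VSS·d)⁻¹.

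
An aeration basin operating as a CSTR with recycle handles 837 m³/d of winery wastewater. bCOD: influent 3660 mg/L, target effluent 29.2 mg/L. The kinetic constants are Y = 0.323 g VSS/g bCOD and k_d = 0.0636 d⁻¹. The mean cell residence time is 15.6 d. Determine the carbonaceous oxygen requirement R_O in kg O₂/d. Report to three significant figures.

R_O ≈ 2340 kg O₂/d

The observed yield is Y_obs = Y/(1 + k_d·θ_c) = 0.323 / (1 + 0.0636 × 15.6) = 0.323 / 1.992 = 0.1621 g VSS per g bCOD removed.
Substrate removed = Q·(S₀ − S) = 837 m³/d × (3660 − 29.2) g/m³ = 3.04×10^6 g/d = 3039 kg/d.
Net sludge production P_X = 0.1621 × 3039 = 492.7 kg VSS/d.
R_O = Q·(S₀ − S) − 1.42·P_X = 3039 − 1.42 × 492.7 = 2339 kg O₂/d.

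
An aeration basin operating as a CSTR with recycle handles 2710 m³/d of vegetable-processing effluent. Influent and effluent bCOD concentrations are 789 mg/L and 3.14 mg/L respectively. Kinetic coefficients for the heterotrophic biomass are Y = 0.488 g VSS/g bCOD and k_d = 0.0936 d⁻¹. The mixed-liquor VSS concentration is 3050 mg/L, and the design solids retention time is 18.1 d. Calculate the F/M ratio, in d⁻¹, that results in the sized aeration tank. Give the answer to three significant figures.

F/M ≈ 0.306 d⁻¹

Steady-state biomass mass balance: V·X·(1 + k_d·θ_c) = Y·Q·(S₀ − S)·θ_c, so V = 0.488 × 2710 × (789 − 3.14) × 18.1 / [3050 × (1 + 0.0936 × 18.1)] = 1.88×10^7 / 8217 = 2289 m³.
Food-to-microorganism ratio F/M = Q S₀ / (V X) = 2710 × 789 / (2289 × 3050) = 0.3062 d⁻¹.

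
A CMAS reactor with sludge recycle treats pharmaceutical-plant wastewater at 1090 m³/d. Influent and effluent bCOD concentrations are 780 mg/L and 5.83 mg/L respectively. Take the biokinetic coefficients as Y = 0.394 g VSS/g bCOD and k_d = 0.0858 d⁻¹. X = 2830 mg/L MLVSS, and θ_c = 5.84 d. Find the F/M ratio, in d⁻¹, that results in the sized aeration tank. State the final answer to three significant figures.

F/M ≈ 0.657 d⁻¹

From the SRT design equation V = Y Q (S₀−S) θ_c / [X (1 + k_d θ_c)] = 0.394 × 1090 × (780 − 5.83) × 5.84 / [2830 × (1 + 0.0858 × 5.84)] = 1.94×10^6 / 4248 = 457.1 m³.
Food-to-microorganism ratio F/M = Q S₀ / (V X) = 1090 × 780 / (457.1 × 2830) = 0.6573 d⁻¹.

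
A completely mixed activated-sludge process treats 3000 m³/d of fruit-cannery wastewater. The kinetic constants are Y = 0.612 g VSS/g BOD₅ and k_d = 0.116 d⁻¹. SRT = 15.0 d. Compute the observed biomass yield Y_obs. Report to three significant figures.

Y_obs ≈ 0.223 g VSS/g BOD₅

The observed yield is Y_obs = Y/(1 + k_d·θ_c) = 0.612 / (1 + 0.116 × 15.0) = 0.612 / 2.740 = 0.2234 g VSS per g BOD₅ removed.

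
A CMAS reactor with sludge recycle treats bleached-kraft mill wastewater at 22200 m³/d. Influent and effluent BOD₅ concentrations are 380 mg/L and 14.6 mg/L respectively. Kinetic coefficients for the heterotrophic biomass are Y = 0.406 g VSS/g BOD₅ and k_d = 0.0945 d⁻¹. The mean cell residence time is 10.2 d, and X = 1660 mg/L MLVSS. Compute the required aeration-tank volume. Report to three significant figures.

Steady-state biomass mass balance: V·X·(1 + k_d·θ_c) = Y·Q·(S₀ − S)·θ_c, so V = 0.406 × 22200 × (380 − 14.6) × 10.2 / [1660 × (1 + 0.0945 × 10.2)] = 3.36×10^7 / 3260 = 10304 m³.

V ≈ 10300 m³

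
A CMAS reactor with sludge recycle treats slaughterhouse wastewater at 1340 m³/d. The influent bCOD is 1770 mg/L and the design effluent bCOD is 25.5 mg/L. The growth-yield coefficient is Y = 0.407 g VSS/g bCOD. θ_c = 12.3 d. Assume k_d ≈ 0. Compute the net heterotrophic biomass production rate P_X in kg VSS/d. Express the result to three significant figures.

P_X ≈ 951 kg VSS/d

No decay correction is needed, so Y_obs = Y = 0.407.
Q·(S₀ − S) = 1340 × (1770 − 25.5) × 10⁻³ = 2338 kg/d removed.
Net biomass production P_X = Y_obs × Q·(S₀ − S) = 0.4070 × 2338 = 951.4 kg VSS/d.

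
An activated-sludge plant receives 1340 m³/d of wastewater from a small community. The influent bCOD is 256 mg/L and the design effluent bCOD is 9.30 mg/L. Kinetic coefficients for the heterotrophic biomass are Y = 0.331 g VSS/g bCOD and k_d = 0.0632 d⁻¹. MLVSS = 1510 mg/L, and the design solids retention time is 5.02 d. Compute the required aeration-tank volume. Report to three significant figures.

V ≈ 276 m³

Steady-state biomass mass balance: V·X·(1 + k_d·θ_c) = Y·Q·(S₀ − S)·θ_c, so V = 0.331 × 1340 × (256 − 9.30) × 5.02 / [1510 × (1 + 0.0632 × 5.02)] = 5.49×10^5 / 1989 = 276.2 m³.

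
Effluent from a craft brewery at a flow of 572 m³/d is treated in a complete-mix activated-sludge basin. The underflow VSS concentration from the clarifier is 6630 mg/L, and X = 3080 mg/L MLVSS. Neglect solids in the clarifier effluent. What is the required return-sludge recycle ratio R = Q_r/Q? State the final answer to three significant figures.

R ≈ 0.868

Mass balance around the secondary clarifier (neglecting effluent solids): R = X / (X_r − X) = 3080 / (6630 − 3080) = 0.8676.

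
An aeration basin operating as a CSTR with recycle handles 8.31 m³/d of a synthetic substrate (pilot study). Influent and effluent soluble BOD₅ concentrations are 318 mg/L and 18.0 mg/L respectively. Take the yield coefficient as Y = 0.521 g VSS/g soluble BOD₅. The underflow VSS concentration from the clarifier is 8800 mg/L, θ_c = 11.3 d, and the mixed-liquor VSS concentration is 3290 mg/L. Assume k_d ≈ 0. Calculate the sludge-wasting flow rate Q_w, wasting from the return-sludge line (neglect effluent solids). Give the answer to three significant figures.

Q_w ≈ 0.148 m³/d

With k_d = 0 the design equation reduces to V = Y Q (S₀−S) θ_c / X = 0.521 × 8.31 × (318 − 18.0) × 11.3 / 3290 = 4.461 m³.
θ_c = V·X/(Q_w·X_r) when wasting from the recycle, so Q_w = V·X/(θ_c·X_r) = 4.461 × 3290 / (11.3 × 8800) = 0.1476 m³/d.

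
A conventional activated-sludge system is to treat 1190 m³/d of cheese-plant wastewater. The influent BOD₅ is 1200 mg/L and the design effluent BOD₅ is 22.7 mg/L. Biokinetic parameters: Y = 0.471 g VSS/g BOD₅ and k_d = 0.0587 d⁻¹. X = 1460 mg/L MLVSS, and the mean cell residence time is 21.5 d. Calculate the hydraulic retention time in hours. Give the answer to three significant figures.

τ ≈ 86.6 h

From the SRT design equation V = Y Q (S₀−S) θ_c / [X (1 + k_d θ_c)] = 0.471 × 1190 × (1200 − 22.7) × 21.5 / [1460 × (1 + 0.0587 × 21.5)] = 1.42×10^7 / 3303 = 4296 m³.
HRT = V/Q = 4296 m³ / 1190 m³·d⁻¹ = 3.610 d × 24 = 86.64 h.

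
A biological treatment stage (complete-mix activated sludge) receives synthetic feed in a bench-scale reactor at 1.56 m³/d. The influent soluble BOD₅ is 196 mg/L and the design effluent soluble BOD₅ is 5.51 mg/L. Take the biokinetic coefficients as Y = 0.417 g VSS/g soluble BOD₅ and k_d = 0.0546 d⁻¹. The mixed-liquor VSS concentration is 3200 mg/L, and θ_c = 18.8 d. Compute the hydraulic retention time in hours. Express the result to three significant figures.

Rearranging the biomass balance for a CMAS with decay, V = Y·Q·ΔS·θ_c / [X·(1+k_d θ_c)] = 0.417 × 1.56 × (196 − 5.51) × 18.8 / [3200 × (1 + 0.0546 × 18.8)] = 2.33×10^3 / 6485 = 0.3593 m³.
Hydraulic retention time τ = V/Q = 0.3593 / 1.56 = 0.2303 d = 5.527 h.

τ ≈ 5.53 h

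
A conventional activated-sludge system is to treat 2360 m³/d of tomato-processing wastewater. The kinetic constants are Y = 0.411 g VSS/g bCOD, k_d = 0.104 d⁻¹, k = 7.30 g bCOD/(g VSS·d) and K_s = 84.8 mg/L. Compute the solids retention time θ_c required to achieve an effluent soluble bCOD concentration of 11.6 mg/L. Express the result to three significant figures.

Specific growth rate at S = 11.6 mg/L: μ = YkS/(K_s+S) = 0.411·7.30·11.6/(84.8+11.6) = 0.3610 d⁻¹.
θ_c = 1/(μ − k_d) = 1/(0.3610 − 0.104) = 1/0.2570 = 3.891 d.

θ_c ≈ 3.89 d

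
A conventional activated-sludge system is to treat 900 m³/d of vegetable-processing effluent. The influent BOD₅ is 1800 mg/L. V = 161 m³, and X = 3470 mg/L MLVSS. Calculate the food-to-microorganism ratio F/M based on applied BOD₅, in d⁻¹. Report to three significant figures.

F/M ≈ 2.90 d⁻¹

Food-to-microorganism ratio F/M = Q S₀ / (V X) = 900 × 1800 / (161.0 × 3470) = 2.900 d⁻¹.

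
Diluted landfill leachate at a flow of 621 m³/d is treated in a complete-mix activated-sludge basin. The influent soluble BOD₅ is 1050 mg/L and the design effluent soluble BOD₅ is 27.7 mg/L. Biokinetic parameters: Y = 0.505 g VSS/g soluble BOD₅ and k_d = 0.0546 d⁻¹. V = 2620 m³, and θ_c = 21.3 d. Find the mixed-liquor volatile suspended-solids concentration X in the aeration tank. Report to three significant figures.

X ≈ 1210 mg/L

Solving the biomass balance for X: X = Y Q (S₀−S) θ_c / [V (1+k_d θ_c)] = 0.505 × 621 × (1050 − 27.7) × 21.3 / [2620 × (1 + 0.0546 × 21.3)] = 1205 mg/L.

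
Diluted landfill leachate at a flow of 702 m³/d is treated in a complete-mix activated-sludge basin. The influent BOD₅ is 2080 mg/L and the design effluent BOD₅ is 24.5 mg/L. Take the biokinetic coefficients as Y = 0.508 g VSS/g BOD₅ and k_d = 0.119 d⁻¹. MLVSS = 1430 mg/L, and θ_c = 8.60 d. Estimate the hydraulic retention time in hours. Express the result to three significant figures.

τ ≈ 74.5 h

Rearranging the biomass balance for a CMAS with decay, V = Y·Q·ΔS·θ_c / [X·(1+k_d θ_c)] = 0.508 × 702 × (2080 − 24.5) × 8.60 / [1430 × (1 + 0.119 × 8.60)] = 6.3×10^6 / 2893 = 2179 m³.
HRT = V/Q = 2179 m³ / 702 m³·d⁻¹ = 3.104 d × 24 = 74.49 h.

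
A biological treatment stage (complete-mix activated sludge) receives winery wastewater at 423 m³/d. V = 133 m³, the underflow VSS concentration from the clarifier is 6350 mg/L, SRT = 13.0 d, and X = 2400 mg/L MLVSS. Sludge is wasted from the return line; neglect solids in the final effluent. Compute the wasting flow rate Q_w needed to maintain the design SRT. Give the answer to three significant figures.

Q_w ≈ 3.87 m³/d

Q_w = (V·X)/(θ_c X_r) = 133.0 × 2400 / (13.0 × 6350) = 3.867 m³/d.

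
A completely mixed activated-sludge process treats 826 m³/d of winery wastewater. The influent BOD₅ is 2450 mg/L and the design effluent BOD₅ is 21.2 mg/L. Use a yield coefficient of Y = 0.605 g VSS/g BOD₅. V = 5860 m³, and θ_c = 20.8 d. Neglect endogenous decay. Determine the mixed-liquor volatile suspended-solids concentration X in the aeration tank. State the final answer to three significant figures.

X ≈ 4310 mg/L

From V·X = Y·Q·(S₀ − S)·θ_c (decay neglected): X = 0.605 × 826 × (2450 − 21.2) × 20.8 / 5860 = 4308 mg/L.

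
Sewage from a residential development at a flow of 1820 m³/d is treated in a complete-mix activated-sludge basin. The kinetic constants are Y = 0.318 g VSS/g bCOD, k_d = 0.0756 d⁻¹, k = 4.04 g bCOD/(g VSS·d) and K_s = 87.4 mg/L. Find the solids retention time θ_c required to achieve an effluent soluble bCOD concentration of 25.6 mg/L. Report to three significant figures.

θ_c ≈ 4.64 d

From 1/θ_c = Y·k·S/(K_s + S) − k_d: Y·k·S/(K_s+S) = 0.318 × 4.04 × 25.6 / (87.4 + 25.6) = 0.2911 d⁻¹.
Then 1/θ_c = μ − k_d = 0.2911 − 0.0756 = 0.2155 d⁻¹, giving θ_c = 4.641 d.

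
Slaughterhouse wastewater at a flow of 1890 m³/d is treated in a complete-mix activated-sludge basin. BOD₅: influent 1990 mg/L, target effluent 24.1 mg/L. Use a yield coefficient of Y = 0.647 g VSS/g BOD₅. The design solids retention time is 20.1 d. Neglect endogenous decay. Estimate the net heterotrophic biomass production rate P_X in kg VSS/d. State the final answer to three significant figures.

With endogenous decay neglected, the observed yield equals the true yield: Y_obs = Y = 0.647 g VSS/g BOD₅.
Substrate removed = Q·(S₀ − S) = 1890 m³/d × (1990 − 24.1) g/m³ = 3.72×10^6 g/d = 3716 kg/d.
So the net sludge growth is P_X = 0.6470 × 3716 = 2404 kg VSS/d.

P_X ≈ 2400 kg VSS/d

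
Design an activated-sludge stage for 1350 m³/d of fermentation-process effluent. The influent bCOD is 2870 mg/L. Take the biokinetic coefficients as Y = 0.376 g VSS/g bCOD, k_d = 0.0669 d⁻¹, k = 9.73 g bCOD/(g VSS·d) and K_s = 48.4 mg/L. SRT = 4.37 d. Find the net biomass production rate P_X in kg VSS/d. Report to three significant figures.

P_X ≈ 1130 kg VSS/d

For a completely mixed reactor with recycle the Lawrence–McCarty relation gives S = K_s·(1 + k_d·θ_c) / [θ_c·(Y·k − k_d) − 1] = 48.4 × (1 + 0.0669 × 4.37) / [4.37 × (0.376 × 9.73 − 0.0669) − 1] = 62.55 / 14.70 = 4.256 mg/L.
The observed yield is Y_obs = Y/(1 + k_d·θ_c) = 0.376 / (1 + 0.0669 × 4.37) = 0.376 / 1.292 = 0.2909 g VSS per g bCOD removed.
Mass of bCOD removed per day: Q(S₀ − S) = 1350 × 2866 g/m³ = 3869 kg/d.
Net biomass production P_X = Y_obs × Q·(S₀ − S) = 0.2909 × 3869 = 1126 kg VSS/d.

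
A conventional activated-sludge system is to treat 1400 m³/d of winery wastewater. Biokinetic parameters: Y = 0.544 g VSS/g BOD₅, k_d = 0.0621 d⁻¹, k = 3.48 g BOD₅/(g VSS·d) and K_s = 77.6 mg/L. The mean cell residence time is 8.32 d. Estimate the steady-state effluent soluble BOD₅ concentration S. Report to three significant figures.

Effluent substrate depends only on kinetics and SRT: S = K_s(1 + k_d θ_c) / [θ_c(Yk − k_d) − 1] = 77.6 × (1 + 0.0621 × 8.32) / [8.32 × (0.544 × 3.48 − 0.0621) − 1] = 117.7 / 14.23 = 8.268 mg/L.

S ≈ 8.27 mg/L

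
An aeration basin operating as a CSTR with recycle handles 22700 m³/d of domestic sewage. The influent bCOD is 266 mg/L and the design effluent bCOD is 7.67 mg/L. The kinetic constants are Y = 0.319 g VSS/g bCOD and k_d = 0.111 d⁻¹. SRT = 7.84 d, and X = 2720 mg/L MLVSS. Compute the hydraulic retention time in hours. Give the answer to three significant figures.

τ ≈ 3.05 h

Rearranging the biomass balance for a CMAS with decay, V = Y·Q·ΔS·θ_c / [X·(1+k_d θ_c)] = 0.319 × 22700 × (266 − 7.67) × 7.84 / [2720 × (1 + 0.111 × 7.84)] = 1.47×10^7 / 5087 = 2883 m³.
HRT = V/Q = 2883 m³ / 22700 m³·d⁻¹ = 0.1270 d × 24 = 3.048 h.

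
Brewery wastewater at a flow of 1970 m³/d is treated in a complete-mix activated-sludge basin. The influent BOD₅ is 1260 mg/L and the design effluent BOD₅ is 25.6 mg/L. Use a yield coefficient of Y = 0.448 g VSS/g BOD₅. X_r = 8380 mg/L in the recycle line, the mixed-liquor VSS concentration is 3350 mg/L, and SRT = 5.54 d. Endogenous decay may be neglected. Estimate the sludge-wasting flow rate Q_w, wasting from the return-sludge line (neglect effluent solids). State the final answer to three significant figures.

Q_w ≈ 130 m³/d

Biomass mass balance (decay neglected): V·X = Y·Q·(S₀ − S)·θ_c, so V = 0.448 × 1970 × (1260 − 25.6) × 5.54 / 3350 = 1802 m³.
Q_w = (V·X)/(θ_c X_r) = 1802 × 3350 / (5.54 × 8380) = 130.0 m³/d.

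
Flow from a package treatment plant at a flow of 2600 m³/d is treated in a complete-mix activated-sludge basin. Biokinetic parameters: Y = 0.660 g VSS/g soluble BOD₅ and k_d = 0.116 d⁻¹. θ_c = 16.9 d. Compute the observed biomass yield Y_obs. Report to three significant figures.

Y_obs ≈ 0.223 g VSS/g soluble BOD₅

The observed yield is Y_obs = Y/(1 + k_d·θ_c) = 0.660 / (1 + 0.116 × 16.9) = 0.660 / 2.960 = 0.2229 g VSS per g soluble BOD₅ removed.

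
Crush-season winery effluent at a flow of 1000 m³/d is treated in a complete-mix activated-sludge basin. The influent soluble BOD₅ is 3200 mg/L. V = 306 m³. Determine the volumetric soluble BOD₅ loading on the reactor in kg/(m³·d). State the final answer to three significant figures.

Applied soluble BOD₅ load per unit volume = Q·S₀/V = (1000 × 3200/1000)/306.0 = 10.46 kg soluble BOD₅·m⁻³·d⁻¹.

L_v ≈ 10.5 kg soluble BOD₅/(m³·d)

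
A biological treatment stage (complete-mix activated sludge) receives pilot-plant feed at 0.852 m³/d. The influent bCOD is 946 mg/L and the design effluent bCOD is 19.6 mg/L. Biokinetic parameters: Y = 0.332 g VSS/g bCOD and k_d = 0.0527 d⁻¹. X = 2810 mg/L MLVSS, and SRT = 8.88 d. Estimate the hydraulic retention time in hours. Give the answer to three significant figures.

From the SRT design equation V = Y Q (S₀−S) θ_c / [X (1 + k_d θ_c)] = 0.332 × 0.852 × (946 − 19.6) × 8.88 / [2810 × (1 + 0.0527 × 8.88)] = 2.33×10^3 / 4125 = 0.5641 m³.
HRT = V/Q = 0.5641 m³ / 0.852 m³·d⁻¹ = 0.6621 d × 24 = 15.89 h.

τ ≈ 15.9 h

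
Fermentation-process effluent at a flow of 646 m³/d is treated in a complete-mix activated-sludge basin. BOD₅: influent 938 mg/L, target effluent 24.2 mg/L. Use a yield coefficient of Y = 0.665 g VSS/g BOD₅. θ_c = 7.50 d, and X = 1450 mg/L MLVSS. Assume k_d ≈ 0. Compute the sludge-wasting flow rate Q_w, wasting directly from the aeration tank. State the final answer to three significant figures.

Biomass mass balance (decay neglected): V·X = Y·Q·(S₀ − S)·θ_c, so V = 0.665 × 646 × (938 − 24.2) × 7.50 / 1450 = 2030 m³.
For wasting at MLVSS concentration, Q_w = V/θ_c = 2030/7.50 = 270.7 m³/d.

Q_w ≈ 271 m³/d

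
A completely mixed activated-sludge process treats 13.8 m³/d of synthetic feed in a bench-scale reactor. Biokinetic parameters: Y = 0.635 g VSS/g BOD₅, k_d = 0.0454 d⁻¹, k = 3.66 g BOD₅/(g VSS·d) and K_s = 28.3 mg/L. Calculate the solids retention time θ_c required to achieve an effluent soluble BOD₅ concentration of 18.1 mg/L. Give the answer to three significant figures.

Specific growth rate at S = 18.1 mg/L: μ = YkS/(K_s+S) = 0.635·3.66·18.1/(28.3+18.1) = 0.9066 d⁻¹.
1/θ_c = 0.9066 − 0.0454 = 0.8612 d⁻¹, so θ_c = 1.161 d.

θ_c ≈ 1.16 d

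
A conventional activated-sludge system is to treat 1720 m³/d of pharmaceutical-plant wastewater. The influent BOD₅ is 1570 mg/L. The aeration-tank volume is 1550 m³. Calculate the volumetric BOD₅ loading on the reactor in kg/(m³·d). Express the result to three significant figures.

L_v ≈ 1.74 kg BOD₅/(m³·d)

Volumetric loading L_v = Q·S₀ / V = 1720 × 1570 g/m³ / 1550 m³ = 1742 g/(m³·d) = 1.742 kg BOD₅/(m³·d).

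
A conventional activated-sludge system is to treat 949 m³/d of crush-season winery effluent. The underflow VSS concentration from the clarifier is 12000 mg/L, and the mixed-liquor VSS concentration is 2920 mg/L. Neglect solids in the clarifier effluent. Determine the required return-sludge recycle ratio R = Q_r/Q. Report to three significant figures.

R ≈ 0.322

R = Q_r/Q = X/(X_r − X) = 2920 / (12000 − 2920) = 0.3216.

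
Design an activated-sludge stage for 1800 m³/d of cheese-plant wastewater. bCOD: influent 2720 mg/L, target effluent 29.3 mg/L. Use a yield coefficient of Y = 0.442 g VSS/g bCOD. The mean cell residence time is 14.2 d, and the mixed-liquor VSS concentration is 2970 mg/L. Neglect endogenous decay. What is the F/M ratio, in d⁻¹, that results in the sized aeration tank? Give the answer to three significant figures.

F/M ≈ 0.161 d⁻¹

Biomass mass balance (decay neglected): V·X = Y·Q·(S₀ − S)·θ_c, so V = 0.442 × 1800 × (2720 − 29.3) × 14.2 / 2970 = 10235 m³.
Food-to-microorganism ratio F/M = Q S₀ / (V X) = 1800 × 2720 / (10235 × 2970) = 0.1611 d⁻¹.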